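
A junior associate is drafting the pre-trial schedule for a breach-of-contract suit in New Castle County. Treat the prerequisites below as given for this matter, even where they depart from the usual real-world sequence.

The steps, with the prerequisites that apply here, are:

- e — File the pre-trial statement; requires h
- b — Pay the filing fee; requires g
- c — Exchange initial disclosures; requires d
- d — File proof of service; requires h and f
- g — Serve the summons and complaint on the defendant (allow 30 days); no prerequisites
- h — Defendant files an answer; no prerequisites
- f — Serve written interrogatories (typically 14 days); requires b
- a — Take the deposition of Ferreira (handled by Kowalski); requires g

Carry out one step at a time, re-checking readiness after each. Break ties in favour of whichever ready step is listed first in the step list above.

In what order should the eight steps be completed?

Nothing is required for g and h. g is listed earlier → g first.
b and a now also ready, so the ready set is {b, h, a}; b is listed earlier → b.
h, f and a are all available; h is listed earlier → h.
e now also ready, so the ready set is {e, f, a}; e is listed earlier → e.
f and a are both available; f is listed earlier → f.
d and a are both available; d is listed earlier → d.
Now c and a have their prerequisites met. c is listed earlier, so c next.
That leaves a as the only ready step → a.

g b h e f d c a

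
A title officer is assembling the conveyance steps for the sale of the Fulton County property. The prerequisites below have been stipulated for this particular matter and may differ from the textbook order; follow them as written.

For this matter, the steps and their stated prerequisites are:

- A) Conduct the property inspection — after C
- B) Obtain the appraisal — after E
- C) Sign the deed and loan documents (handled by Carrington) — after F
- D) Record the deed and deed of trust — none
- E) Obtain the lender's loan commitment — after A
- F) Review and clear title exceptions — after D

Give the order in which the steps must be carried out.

D F C A E B

D is the only step with nothing outstanding, so it goes first.
F needed D, now all done → F.
That leaves C as the only ready step → C.
A needed C, now all done → A.
E is the only step now ready → E.
That leaves B as the only ready step → B.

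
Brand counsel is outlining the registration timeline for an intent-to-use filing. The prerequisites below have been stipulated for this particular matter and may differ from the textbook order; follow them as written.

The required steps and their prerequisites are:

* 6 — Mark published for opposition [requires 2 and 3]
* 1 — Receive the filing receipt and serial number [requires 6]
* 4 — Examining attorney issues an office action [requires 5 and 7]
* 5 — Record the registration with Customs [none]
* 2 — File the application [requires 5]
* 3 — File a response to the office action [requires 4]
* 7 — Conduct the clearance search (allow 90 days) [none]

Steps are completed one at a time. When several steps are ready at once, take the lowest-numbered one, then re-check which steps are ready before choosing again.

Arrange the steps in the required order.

Nothing is required for 5 and 7. 5 has the earlier label → 5 first.
Ready: 2 and 7. 2 has the earlier label → 2.
That leaves 7 as the only ready step → 7.
4 is the only step now ready → 4.
3 is the only step now ready → 3.
6 is the only step now ready → 6.
1 needed 6, now all done → 1.

5, 2, 7, 4, 3, 6, 1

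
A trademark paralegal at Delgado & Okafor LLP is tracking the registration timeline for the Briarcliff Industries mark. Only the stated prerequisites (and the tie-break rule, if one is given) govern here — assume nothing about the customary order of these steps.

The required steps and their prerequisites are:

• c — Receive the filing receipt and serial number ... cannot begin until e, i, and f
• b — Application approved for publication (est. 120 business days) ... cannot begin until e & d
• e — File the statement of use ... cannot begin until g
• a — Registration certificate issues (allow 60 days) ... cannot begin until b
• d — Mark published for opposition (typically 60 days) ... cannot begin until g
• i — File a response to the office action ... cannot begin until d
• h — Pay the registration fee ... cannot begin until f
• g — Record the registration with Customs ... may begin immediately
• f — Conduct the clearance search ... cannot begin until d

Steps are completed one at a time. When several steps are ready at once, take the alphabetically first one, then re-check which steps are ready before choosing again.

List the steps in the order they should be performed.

g, d, e, b, a, f, h, i, c

g is the only step with nothing outstanding, so it goes first.
Ready: d and e. d has the earlier label → d.
f and i now also ready, so the ready set is {e, f, i}; e has the earlier label → e.
Ready: b, f and i. b has the earlier label → b.
a now also ready, so the ready set is {a, f, i}; a has the earlier label → a.
Ready: f and i. f has the earlier label → f.
h and i are both available; h has the earlier label → h.
i needed d, now all done → i.
Next only c has its prerequisites met → c.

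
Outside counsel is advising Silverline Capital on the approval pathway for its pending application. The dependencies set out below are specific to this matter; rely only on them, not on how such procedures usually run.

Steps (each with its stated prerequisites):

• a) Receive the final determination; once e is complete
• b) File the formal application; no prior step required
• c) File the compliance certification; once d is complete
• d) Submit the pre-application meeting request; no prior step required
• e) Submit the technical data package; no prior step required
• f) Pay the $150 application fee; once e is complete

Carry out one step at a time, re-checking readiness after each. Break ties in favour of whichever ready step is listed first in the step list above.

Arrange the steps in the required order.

b, d and e have no prerequisites; b is listed earlier, so b is first.
Ready: d and e. d is listed earlier → d.
c now also ready, so the ready set is {c, e}; c is listed earlier → c.
e is the only step now ready → e.
Ready: a and f. a is listed earlier → a.
f is the only step now ready → f.

b, d, c, e, a, f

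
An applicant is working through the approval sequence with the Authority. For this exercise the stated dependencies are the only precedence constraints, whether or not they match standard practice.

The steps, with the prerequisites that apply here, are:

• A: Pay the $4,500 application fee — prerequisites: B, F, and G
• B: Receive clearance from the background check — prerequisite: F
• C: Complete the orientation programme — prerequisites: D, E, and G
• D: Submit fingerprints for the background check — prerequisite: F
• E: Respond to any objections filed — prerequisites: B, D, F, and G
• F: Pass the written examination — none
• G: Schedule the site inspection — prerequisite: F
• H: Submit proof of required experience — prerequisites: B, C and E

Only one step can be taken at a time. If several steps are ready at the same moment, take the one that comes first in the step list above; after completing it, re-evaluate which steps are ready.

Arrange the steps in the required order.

F is the only step with nothing outstanding, so it goes first.
Now B, D and G have their prerequisites met. B is listed earlier, so B next.
D and G are both available; D is listed earlier → D.
G needed F, now all done → G.
Now A and E have their prerequisites met. A is listed earlier, so A next.
E needed B, D, F and G, now all done → E.
Next only C has its prerequisites met → C.
H needed B, C and E, now all done → H.

F → B → D → G → A → E → C → H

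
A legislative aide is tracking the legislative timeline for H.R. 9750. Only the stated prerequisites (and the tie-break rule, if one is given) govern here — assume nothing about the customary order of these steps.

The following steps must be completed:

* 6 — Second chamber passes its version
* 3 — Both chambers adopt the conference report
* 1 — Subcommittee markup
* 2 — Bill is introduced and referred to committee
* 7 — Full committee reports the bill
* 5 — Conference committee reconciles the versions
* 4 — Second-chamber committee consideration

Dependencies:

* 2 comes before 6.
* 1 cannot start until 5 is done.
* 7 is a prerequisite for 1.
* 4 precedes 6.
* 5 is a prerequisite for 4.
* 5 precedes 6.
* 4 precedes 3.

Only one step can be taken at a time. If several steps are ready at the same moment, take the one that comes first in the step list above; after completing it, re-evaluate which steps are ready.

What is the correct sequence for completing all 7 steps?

2 → 7 → 5 → 1 → 4 → 6 → 3

2, 7 and 5 have no prerequisites; 2 is listed earlier, so 2 is first.
Now 7 and 5 have their prerequisites met. 7 is listed earlier, so 7 next.
5 is the only step now ready → 5.
Ready: 1 and 4. 1 is listed earlier → 1.
4 needed 5, now all done → 4.
Now 6 and 3 have their prerequisites met. 6 is listed earlier, so 6 next.
Next only 3 has its prerequisites met → 3.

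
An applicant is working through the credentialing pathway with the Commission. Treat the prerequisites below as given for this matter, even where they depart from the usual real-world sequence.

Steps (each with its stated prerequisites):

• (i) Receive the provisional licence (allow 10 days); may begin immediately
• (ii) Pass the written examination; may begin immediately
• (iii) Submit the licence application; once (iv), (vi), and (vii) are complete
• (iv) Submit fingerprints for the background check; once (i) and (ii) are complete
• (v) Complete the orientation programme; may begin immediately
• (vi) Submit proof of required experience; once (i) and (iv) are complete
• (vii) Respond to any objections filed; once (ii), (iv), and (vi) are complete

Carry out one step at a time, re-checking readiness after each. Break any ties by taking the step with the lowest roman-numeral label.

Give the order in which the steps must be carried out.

(i), (ii) and (v) have no prerequisites; (i) has the earlier label, so (i) is first.
Now (ii) and (v) have their prerequisites met. (ii) has the earlier label, so (ii) next.
Now (iv) and (v) have their prerequisites met. (iv) has the earlier label, so (iv) next.
(vi) now also ready, so the ready set is {(v), (vi)}; (v) has the earlier label → (v).
(vi) needed (i) and (iv), now all done → (vi).
(vii) needed (ii), (iv) and (vi), now all done → (vii).
(iii) is the only step now ready → (iii).

(i) (ii) (iv) (v) (vi) (vii) (iii)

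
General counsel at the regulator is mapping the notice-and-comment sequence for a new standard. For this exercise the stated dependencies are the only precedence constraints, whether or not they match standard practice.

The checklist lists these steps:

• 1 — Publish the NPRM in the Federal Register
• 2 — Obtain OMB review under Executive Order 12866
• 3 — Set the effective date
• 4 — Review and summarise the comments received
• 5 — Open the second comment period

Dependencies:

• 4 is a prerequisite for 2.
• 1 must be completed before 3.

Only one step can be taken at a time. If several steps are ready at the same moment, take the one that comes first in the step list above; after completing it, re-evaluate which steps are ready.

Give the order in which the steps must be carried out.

1 → 3 → 4 → 2 → 5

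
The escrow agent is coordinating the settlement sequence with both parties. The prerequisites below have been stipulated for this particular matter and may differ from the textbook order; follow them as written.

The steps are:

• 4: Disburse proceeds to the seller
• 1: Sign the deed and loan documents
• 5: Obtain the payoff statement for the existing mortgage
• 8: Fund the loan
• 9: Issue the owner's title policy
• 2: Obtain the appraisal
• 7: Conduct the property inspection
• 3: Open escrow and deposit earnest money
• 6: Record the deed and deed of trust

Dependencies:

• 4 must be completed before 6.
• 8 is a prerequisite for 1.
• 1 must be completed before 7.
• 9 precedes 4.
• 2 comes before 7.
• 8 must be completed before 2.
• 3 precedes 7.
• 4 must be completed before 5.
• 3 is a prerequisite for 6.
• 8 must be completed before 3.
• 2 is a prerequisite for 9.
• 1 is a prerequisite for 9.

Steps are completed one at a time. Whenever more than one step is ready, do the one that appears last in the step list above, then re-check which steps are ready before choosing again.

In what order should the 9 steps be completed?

Only 8 has no prerequisites, so it is first.
3, 2 and 1 are all available; 3 is listed later → 3.
Ready: 2 and 1. 2 is listed later → 2.
1 needed 8, now all done → 1.
Ready: 7 and 9. 7 is listed later → 7.
Next only 9 has its prerequisites met → 9.
4 needed 9, now all done → 4.
6 and 5 are both available; 6 is listed later → 6.
5 is the only step now ready → 5.

8 → 3 → 2 → 1 → 7 → 9 → 4 → 6 → 5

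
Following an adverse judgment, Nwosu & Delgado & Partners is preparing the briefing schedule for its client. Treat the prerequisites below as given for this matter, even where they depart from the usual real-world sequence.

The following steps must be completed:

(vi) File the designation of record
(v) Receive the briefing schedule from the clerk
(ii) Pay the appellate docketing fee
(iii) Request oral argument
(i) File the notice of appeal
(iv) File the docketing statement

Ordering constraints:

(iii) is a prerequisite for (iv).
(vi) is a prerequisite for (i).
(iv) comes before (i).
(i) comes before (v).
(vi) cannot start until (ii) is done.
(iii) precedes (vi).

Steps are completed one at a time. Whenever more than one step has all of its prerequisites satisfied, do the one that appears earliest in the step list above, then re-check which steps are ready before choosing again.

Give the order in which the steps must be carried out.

(ii) and (iii) have no prerequisites; (ii) is listed earlier, so (ii) is first.
Next only (iii) has its prerequisites met → (iii).
(vi) and (iv) are both available; (vi) is listed earlier → (vi).
(iv) needed (iii), now all done → (iv).
That leaves (i) as the only ready step → (i).
Next only (v) has its prerequisites met → (v).

(ii) → (iii) → (vi) → (iv) → (i) → (v)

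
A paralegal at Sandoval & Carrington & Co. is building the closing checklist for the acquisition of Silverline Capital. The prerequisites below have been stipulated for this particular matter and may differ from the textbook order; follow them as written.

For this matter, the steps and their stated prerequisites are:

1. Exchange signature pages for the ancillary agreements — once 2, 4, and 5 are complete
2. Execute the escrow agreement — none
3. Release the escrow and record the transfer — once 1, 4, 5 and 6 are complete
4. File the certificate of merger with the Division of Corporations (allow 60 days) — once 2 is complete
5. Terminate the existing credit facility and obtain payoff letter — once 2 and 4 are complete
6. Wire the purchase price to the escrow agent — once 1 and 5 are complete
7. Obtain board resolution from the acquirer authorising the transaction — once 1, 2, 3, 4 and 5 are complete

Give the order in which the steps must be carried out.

2 4 5 1 6 3 7

2 has no prerequisites → 2 first.
4 needed 2, now all done → 4.
5 needed 2 and 4, now all done → 5.
Next only 1 has its prerequisites met → 1.
That leaves 6 as the only ready step → 6.
That leaves 3 as the only ready step → 3.
Next only 7 has its prerequisites met → 7.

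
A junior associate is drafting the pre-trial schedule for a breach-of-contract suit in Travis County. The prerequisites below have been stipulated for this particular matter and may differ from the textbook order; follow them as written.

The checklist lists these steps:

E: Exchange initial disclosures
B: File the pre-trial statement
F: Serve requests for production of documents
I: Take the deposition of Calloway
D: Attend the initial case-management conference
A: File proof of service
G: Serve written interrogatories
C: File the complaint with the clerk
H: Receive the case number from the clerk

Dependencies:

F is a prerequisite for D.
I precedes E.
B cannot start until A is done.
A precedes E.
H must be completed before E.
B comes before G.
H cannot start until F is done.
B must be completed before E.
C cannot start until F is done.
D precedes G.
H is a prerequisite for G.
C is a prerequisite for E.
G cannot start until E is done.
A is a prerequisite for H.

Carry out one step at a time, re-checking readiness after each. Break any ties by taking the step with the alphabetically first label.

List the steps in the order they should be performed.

A → B → F → C → D → H → I → E → G

A, F and I have no prerequisites; A has the earlier label, so A is first.
B now also ready, so the ready set is {B, F, I}; B has the earlier label → B.
F and I are both available; F has the earlier label → F.
Now C, D, H and I have their prerequisites met. C has the earlier label, so C next.
D, H and I are all available; D has the earlier label → D.
Now H and I have their prerequisites met. H has the earlier label, so H next.
Next only I has its prerequisites met → I.
That leaves E as the only ready step → E.
G is the only step now ready → G.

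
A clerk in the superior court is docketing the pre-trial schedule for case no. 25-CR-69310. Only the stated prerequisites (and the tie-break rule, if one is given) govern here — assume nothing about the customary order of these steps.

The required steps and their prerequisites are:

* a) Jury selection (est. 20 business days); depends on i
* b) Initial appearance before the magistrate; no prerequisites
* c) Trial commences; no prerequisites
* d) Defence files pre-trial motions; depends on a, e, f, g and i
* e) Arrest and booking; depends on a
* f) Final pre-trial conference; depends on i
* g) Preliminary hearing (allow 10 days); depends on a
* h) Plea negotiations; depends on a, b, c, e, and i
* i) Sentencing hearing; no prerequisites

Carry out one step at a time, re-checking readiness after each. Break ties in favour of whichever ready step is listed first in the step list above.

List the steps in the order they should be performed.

b, c, i, a, e, f, g, d, h

Nothing is required for b, c and i. b is listed earlier → b first.
c and i are both available; c is listed earlier → c.
Next only i has its prerequisites met → i.
Ready: a and f. a is listed earlier → a.
e and g now also ready, so the ready set is {e, f, g}; e is listed earlier → e.
h now also ready, so the ready set is {f, g, h}; f is listed earlier → f.
Ready: g and h. g is listed earlier → g.
d now also ready, so the ready set is {d, h}; d is listed earlier → d.
h is the only step now ready → h.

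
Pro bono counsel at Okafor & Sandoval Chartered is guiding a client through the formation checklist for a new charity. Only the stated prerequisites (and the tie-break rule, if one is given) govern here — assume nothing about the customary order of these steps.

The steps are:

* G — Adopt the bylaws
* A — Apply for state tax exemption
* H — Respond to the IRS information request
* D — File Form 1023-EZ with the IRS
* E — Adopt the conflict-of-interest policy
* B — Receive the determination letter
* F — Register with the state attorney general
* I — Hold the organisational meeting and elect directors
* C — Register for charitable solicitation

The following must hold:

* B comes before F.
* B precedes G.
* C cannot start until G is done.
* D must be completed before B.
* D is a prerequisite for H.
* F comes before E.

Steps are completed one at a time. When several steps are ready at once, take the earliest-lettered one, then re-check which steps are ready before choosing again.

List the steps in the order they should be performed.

A, D and I have no prerequisites; A has the earlier label, so A is first.
Ready: D and I. D has the earlier label → D.
Ready: B, H and I. B has the earlier label → B.
F and G now also ready, so the ready set is {F, G, H, I}; F has the earlier label → F.
E now also ready, so the ready set is {E, G, H, I}; E has the earlier label → E.
Ready: G, H and I. G has the earlier label → G.
C, H and I are all available; C has the earlier label → C.
Ready: H and I. H has the earlier label → H.
I is the only step now ready → I.

A, D, B, F, E, G, C, H, I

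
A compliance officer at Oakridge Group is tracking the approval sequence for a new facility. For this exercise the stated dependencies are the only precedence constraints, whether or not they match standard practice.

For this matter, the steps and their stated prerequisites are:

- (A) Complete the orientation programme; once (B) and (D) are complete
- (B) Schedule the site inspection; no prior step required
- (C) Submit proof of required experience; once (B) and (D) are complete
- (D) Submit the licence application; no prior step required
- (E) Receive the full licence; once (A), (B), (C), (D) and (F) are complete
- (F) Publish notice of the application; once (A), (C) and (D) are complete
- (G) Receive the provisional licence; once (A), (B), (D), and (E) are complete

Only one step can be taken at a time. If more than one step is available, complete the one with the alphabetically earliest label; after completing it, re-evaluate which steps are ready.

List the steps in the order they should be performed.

(B) and (D) have no prerequisites; (B) has the earlier label, so (B) is first.
That leaves (D) as the only ready step → (D).
Ready: (A) and (C). (A) has the earlier label → (A).
(C) needed (B) and (D), now all done → (C).
(F) is the only step now ready → (F).
(E) is the only step now ready → (E).
Next only (G) has its prerequisites met → (G).

(B), (D), (A), (C), (F), (E), (G)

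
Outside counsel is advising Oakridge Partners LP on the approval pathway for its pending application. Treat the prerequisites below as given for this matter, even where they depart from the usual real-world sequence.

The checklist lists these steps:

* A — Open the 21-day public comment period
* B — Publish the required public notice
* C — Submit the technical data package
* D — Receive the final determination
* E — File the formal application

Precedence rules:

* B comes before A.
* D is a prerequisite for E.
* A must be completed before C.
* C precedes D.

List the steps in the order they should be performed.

B, A, C, D, E

Only B has no prerequisites, so it is first.
A is the only step now ready → A.
C needed A, now all done → C.
D needed C, now all done → D.
E needed D, now all done → E.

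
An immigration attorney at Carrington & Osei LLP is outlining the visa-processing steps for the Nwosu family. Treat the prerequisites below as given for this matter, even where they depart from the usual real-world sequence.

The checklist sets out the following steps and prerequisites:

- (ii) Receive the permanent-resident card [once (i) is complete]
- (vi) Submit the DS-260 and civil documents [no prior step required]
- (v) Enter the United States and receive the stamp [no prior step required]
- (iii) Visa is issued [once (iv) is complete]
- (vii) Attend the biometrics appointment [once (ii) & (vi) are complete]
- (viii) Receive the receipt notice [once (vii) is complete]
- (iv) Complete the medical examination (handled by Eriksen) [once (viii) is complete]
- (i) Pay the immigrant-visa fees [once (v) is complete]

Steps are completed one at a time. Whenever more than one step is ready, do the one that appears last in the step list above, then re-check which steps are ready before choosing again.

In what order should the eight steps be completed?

(v), (i), (vi), (ii), (vii), (viii), (iv), (iii)

Nothing is required for (v) and (vi). (v) is listed later → (v) first.
Ready: (i) and (vi). (i) is listed later → (i).
(ii) now also ready, so the ready set is {(vi), (ii)}; (vi) is listed later → (vi).
(ii) needed (i), now all done → (ii).
That leaves (vii) as the only ready step → (vii).
(viii) needed (vii), now all done → (viii).
(iv) needed (viii), now all done → (iv).
(iii) needed (iv), now all done → (iii).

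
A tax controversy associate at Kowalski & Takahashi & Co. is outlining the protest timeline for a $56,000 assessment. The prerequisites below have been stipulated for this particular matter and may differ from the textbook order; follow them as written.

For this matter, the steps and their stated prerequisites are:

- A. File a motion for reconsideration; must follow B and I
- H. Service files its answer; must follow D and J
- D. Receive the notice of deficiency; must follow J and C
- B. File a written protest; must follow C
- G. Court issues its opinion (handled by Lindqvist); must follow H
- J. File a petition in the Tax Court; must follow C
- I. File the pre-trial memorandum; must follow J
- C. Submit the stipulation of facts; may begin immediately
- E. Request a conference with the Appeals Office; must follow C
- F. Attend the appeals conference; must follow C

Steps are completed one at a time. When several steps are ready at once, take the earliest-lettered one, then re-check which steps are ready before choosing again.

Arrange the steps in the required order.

C → B → E → F → J → D → H → G → I → A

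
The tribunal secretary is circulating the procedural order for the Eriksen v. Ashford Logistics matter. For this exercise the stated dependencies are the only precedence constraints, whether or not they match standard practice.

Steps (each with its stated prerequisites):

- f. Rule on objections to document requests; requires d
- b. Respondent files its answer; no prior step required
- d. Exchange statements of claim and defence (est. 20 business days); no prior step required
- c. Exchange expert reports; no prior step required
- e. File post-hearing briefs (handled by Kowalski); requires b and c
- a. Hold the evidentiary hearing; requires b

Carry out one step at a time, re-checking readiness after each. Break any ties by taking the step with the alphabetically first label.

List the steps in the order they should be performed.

Nothing is required for b, c and d. b has the earlier label → b first.
a now also ready, so the ready set is {a, c, d}; a has the earlier label → a.
Ready: c and d. c has the earlier label → c.
d and e are both available; d has the earlier label → d.
f now also ready, so the ready set is {e, f}; e has the earlier label → e.
f needed d, now all done → f.

b, a, c, d, e, f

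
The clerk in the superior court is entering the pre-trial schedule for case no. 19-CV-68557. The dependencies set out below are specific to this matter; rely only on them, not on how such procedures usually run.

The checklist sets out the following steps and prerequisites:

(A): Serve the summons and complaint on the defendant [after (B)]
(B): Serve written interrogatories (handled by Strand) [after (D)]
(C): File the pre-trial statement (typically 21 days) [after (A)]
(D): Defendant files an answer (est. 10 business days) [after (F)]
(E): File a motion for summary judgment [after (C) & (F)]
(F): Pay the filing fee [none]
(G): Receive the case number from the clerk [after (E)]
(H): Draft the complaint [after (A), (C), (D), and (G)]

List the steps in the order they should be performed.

(F), (D), (B), (A), (C), (E), (G), (H)

Only (F) has no prerequisites, so it is first.
Next only (D) has its prerequisites met → (D).
(B) needed (D), now all done → (B).
(A) is the only step now ready → (A).
That leaves (C) as the only ready step → (C).
(E) needed (C) and (F), now all done → (E).
(G) needed (E), now all done → (G).
(H) needed (A), (C), (D) and (G), now all done → (H).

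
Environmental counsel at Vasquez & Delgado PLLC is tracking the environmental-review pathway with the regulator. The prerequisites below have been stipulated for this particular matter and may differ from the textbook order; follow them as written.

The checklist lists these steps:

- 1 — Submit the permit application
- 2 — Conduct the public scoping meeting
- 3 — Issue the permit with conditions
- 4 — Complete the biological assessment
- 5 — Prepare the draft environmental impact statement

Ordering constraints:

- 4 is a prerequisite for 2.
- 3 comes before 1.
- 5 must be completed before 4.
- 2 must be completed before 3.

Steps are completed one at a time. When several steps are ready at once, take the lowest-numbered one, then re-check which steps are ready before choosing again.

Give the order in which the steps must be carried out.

5 has no prerequisites → 5 first.
4 needed 5, now all done → 4.
2 needed 4, now all done → 2.
Next only 3 has its prerequisites met → 3.
1 needed 3, now all done → 1.

5, 4, 2, 3, 1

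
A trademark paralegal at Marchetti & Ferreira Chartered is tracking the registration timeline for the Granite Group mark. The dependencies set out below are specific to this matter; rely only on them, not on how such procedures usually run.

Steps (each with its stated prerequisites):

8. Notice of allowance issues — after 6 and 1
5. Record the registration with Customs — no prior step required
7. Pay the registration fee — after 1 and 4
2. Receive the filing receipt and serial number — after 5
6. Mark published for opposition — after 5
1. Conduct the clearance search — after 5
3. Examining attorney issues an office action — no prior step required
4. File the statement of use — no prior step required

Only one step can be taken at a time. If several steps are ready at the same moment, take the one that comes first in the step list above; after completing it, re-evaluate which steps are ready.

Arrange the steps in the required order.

5, 2, 6, 1, 8, 3, 4, 7

5, 3 and 4 have no prerequisites; 5 is listed earlier, so 5 is first.
Now 2, 6, 1, 3 and 4 have their prerequisites met. 2 is listed earlier, so 2 next.
6, 1, 3 and 4 are all available; 6 is listed earlier → 6.
Now 1, 3 and 4 have their prerequisites met. 1 is listed earlier, so 1 next.
8 now also ready, so the ready set is {8, 3, 4}; 8 is listed earlier → 8.
Now 3 and 4 have their prerequisites met. 3 is listed earlier, so 3 next.
That leaves 4 as the only ready step → 4.
That leaves 7 as the only ready step → 7.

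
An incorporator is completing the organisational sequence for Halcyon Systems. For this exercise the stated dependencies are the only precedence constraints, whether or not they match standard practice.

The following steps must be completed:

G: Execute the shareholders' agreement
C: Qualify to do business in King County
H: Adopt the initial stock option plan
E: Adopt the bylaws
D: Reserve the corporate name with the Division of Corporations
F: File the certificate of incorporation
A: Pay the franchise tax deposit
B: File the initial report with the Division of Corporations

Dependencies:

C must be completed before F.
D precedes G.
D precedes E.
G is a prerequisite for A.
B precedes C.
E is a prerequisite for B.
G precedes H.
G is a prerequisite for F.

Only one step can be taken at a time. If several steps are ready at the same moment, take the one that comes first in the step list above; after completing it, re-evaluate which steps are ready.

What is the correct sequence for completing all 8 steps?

D, G, H, E, A, B, C, F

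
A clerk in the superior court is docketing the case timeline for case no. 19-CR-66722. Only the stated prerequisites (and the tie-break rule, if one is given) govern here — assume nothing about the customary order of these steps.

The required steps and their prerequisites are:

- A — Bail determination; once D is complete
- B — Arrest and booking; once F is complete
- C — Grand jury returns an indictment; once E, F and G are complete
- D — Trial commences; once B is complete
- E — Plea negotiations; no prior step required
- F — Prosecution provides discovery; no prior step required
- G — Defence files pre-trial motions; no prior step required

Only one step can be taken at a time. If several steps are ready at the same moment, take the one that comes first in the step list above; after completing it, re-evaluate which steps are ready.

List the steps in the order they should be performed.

Nothing is required for E, F and G. E is listed earlier → E first.
Now F and G have their prerequisites met. F is listed earlier, so F next.
Ready: B and G. B is listed earlier → B.
D now also ready, so the ready set is {D, G}; D is listed earlier → D.
Now A and G have their prerequisites met. A is listed earlier, so A next.
That leaves G as the only ready step → G.
C needed E, F and G, now all done → C.

E, F, B, D, A, G, C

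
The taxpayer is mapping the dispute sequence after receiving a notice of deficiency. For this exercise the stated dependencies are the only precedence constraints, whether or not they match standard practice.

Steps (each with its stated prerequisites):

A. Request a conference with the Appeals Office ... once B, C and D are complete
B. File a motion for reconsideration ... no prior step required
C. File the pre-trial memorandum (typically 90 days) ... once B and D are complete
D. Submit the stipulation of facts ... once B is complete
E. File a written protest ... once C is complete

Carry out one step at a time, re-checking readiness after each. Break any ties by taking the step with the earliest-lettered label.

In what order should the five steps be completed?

B, D, C, A, E

B has no prerequisites → B first.
That leaves D as the only ready step → D.
That leaves C as the only ready step → C.
Ready: A and E. A has the earlier label → A.
E is the only step now ready → E.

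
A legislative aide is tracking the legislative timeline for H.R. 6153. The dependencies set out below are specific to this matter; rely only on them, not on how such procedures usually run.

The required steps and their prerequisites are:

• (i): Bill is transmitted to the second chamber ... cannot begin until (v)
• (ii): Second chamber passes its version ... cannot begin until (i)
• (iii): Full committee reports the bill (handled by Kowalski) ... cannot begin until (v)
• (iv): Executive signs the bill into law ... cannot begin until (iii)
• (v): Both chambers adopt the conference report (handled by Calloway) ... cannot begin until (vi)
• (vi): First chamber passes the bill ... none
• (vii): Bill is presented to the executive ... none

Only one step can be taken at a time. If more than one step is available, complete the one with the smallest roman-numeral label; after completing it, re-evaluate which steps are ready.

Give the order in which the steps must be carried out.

Nothing is required for (vi) and (vii). (vi) has the earlier label → (vi) first.
(v) and (vii) are both available; (v) has the earlier label → (v).
(i), (iii) and (vii) are all available; (i) has the earlier label → (i).
(ii) now also ready, so the ready set is {(ii), (iii), (vii)}; (ii) has the earlier label → (ii).
Now (iii) and (vii) have their prerequisites met. (iii) has the earlier label, so (iii) next.
(iv) now also ready, so the ready set is {(iv), (vii)}; (iv) has the earlier label → (iv).
That leaves (vii) as the only ready step → (vii).

(vi), (v), (i), (ii), (iii), (iv), (vii)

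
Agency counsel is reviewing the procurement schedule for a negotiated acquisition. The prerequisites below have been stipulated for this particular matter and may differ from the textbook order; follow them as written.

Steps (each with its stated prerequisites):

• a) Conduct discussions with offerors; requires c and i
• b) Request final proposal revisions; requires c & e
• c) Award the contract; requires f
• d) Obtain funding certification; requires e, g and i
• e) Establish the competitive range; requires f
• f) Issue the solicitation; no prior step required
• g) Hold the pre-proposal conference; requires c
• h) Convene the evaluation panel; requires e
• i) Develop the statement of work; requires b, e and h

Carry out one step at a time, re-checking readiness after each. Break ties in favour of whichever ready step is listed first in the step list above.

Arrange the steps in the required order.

f has no prerequisites → f first.
Now c and e have their prerequisites met. c is listed earlier, so c next.
e and g are both available; e is listed earlier → e.
b and h now also ready, so the ready set is {b, g, h}; b is listed earlier → b.
g and h are both available; g is listed earlier → g.
h needed e, now all done → h.
That leaves i as the only ready step → i.
a and d are both available; a is listed earlier → a.
Next only d has its prerequisites met → d.

f c e b g h i a d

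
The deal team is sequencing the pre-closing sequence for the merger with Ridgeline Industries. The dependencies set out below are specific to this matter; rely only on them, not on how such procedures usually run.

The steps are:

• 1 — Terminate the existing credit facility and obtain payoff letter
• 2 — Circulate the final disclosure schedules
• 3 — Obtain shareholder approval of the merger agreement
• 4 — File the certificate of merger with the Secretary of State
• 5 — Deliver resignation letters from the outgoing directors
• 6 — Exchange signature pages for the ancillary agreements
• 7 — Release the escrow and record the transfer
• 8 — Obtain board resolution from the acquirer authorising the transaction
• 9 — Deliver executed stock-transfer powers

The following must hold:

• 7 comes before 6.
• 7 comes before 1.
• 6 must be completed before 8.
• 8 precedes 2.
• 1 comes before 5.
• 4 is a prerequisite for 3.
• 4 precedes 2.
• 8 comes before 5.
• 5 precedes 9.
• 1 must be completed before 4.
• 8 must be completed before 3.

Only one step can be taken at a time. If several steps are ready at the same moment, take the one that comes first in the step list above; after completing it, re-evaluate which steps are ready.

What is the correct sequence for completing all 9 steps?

Only 7 has no prerequisites, so it is first.
Ready: 1 and 6. 1 is listed earlier → 1.
Now 4 and 6 have their prerequisites met. 4 is listed earlier, so 4 next.
Next only 6 has its prerequisites met → 6.
8 needed 6, now all done → 8.
2, 3 and 5 are all available; 2 is listed earlier → 2.
3 and 5 are both available; 3 is listed earlier → 3.
Next only 5 has its prerequisites met → 5.
9 needed 5, now all done → 9.

7, 1, 4, 6, 8, 2, 3, 5, 9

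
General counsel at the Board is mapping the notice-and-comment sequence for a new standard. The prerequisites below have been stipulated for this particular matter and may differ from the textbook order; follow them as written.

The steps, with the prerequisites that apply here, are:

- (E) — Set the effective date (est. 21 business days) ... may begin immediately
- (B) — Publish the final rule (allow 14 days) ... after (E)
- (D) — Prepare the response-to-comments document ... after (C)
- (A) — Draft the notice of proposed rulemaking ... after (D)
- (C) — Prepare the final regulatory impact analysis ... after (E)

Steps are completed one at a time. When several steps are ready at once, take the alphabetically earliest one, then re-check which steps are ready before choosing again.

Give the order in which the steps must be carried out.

(E) → (B) → (C) → (D) → (A)

(E) has no prerequisites → (E) first.
(B) and (C) are both available; (B) has the earlier label → (B).
(C) is the only step now ready → (C).
(D) needed (C), now all done → (D).
(A) needed (D), now all done → (A).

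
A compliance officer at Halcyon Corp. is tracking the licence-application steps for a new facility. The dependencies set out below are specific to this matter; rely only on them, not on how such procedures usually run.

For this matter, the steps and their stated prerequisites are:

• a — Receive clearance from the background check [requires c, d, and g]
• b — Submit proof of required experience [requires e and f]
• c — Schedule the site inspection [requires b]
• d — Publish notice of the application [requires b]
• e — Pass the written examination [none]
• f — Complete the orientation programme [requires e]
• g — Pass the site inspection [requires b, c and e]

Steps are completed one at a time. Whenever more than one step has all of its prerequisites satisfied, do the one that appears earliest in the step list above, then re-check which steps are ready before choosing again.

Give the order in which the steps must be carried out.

e f b c d g a

Only e has no prerequisites, so it is first.
Next only f has its prerequisites met → f.
b needed e and f, now all done → b.
Ready: c and d. c is listed earlier → c.
d and g are both available; d is listed earlier → d.
Next only g has its prerequisites met → g.
That leaves a as the only ready step → a.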